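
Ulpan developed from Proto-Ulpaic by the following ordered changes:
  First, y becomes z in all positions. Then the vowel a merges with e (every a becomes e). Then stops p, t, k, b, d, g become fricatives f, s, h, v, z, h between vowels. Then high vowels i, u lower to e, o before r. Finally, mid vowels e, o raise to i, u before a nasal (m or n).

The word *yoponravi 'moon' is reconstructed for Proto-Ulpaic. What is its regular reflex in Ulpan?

zofunrevi

Ulpan: *yoponravi > zoponravi > zoponrevi > zofonrevi > zofunrevi  (by unconditioned shift, vowel merger, intervocalic lenition, pre-nasal raising)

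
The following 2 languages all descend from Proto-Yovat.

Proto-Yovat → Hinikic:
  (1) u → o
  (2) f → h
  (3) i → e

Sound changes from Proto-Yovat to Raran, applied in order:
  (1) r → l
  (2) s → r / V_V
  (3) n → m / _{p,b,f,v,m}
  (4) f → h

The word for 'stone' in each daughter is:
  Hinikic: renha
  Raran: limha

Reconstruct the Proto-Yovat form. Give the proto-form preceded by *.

*rinfa

Position 2: Hinikic has e, Raran has i. Raran preserves i here (none of its changes turn any other segment into i), so the proto-segment is *i.
Position 3: Hinikic has n, Raran has m. Hinikic preserves n here (none of its changes turn any other segment into n), so the proto-segment is *n.
Continuing position by position gives *rinfa; check it forward:
Hinikic: start from *rinfa.
  rule 1: no change — rinfa
  rule 2 (unconditioned shift): rinfa → rinha
  rule 3 (vowel merger): rinha → renha
  ⇒ Hinikic renha
Raran: *rinfa
  rinfa → linfa   [unconditioned shift]
  linfa (rule 2 does not apply)
  linfa → limfa   [nasal place assimilation]
  limfa → limha   [unconditioned shift]
  giving Raran limha.
*rinfa is the unique common source.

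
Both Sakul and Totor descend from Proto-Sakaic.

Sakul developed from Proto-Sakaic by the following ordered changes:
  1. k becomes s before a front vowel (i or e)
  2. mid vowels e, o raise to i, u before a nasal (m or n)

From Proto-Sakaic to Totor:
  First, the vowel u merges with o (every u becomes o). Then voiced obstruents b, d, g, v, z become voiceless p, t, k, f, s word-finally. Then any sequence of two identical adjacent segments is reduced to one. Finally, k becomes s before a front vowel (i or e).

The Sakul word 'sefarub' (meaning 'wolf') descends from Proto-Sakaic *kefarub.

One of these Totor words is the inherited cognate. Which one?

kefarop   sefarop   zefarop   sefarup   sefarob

sefarop

Totor: *kefarub
  kefarub → kefarob   [vowel merger]
  kefarob → kefarop   [final devoicing]
  kefarop (rule 3 does not apply)
  kefarop → sefarop   [palatalisation]
  giving Totor sefarop.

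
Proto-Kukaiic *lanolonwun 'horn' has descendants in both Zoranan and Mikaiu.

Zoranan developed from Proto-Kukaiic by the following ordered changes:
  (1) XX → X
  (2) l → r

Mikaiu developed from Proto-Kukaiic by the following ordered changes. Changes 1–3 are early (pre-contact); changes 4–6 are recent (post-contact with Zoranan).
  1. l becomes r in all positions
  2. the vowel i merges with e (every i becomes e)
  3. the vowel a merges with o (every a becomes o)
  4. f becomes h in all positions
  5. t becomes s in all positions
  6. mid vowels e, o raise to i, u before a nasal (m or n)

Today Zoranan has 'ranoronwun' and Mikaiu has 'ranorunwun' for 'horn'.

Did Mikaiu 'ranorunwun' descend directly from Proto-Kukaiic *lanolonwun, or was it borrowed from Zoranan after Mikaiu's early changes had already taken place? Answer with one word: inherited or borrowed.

borrowed

If inherited, *lanolonwun would pass through all of Mikaiu's changes:
Mikaiu: *lanolonwun
  lanolonwun → ranoronwun   [unconditioned shift]
  ranoronwun (rule 2 does not apply)
  ranoronwun → ronoronwun   [vowel merger]
  ronoronwun (rule 4 does not apply)
  ronoronwun (rule 5 does not apply)
  ronoronwun → runorunwun   [pre-nasal raising]
  giving Mikaiu runorunwun.
If borrowed from Zoranan 'ranoronwun' after the early changes, it would undergo only the recent ones:
  rule 4 (unconditioned shift): no change (ranoronwun)
  rule 5 (unconditioned shift): no change (ranoronwun)
  rule 6 (pre-nasal raising): ranoronwun → ranorunwun
  ⇒ as a loan: ranorunwun
Mikaiu 'ranorunwun' matches the loan outcome 'ranorunwun', not the inherited 'runorunwun' — it skipped the early Mikaiu changes, so it was borrowed from Zoranan.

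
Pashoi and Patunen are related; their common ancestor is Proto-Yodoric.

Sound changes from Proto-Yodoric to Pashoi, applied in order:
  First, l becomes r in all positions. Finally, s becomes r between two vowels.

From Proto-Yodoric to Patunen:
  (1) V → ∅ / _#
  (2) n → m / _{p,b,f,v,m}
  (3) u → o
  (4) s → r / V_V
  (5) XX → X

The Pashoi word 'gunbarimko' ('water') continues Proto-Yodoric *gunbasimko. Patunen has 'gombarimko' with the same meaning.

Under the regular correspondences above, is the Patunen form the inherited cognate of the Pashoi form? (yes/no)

Derive the expected Patunen reflex of *gunbasimko:
Patunen: start from *gunbasimko.
  rule 1 (apocope): gunbasimko → gunbasimk
  rule 2 (nasal place assimilation): gunbasimk → gumbasimk
  rule 3 (vowel merger): gumbasimk → gombasimk
  rule 4 (rhotacism): gombasimk → gombarimk
  rule 5: no change — gombarimk
  ⇒ Patunen gombarimk
The regular Patunen reflex would be 'gombarimk', but the attested form is 'gombarimko'. The correspondence is irregular, so they are not cognates (the Patunen form has a different source).

no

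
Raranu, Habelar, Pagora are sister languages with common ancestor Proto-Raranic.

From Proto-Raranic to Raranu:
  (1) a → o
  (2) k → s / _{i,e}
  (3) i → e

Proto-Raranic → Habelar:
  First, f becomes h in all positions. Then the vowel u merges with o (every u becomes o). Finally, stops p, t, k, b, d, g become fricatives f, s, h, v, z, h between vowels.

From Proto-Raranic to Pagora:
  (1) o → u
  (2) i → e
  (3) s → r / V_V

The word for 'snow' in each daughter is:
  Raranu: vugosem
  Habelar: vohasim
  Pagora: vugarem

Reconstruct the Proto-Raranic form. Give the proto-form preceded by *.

Position 2: Raranu has u, Habelar has o, Pagora has u. Raranu preserves u here (none of its changes turn any other segment into u), so the proto-segment is *u.
Position 3: Raranu has g, Habelar has h, Pagora has g. Raranu preserves g here (none of its changes turn any other segment into g), so the proto-segment is *g.
Position 6: Raranu has e, Habelar has i, Pagora has e. Habelar preserves i here (none of its changes turn any other segment into i), so the proto-segment is *i.
Verify the candidate proto-form against each daughter:
Raranu: start from *vugasim.
  rule 1 (vowel merger): vugasim → vugosim
  rule 2: no change — vugosim
  rule 3 (vowel merger): vugosim → vugosem
  ⇒ Raranu vugosem
Habelar: *vugasim
  vugasim (rule 1 does not apply)
  vugasim → vogasim   [vowel merger]
  vogasim → vohasim   [intervocalic lenition]
  giving Habelar vohasim.
Pagora: *vugasim
  vugasim (rule 1 does not apply)
  vugasim → vugasem   [vowel merger]
  vugasem → vugarem   [rhotacism]
  giving Pagora vugarem.
No other proto-form is consistent with every reflex, so the reconstruction is *vugasim.

*vugasim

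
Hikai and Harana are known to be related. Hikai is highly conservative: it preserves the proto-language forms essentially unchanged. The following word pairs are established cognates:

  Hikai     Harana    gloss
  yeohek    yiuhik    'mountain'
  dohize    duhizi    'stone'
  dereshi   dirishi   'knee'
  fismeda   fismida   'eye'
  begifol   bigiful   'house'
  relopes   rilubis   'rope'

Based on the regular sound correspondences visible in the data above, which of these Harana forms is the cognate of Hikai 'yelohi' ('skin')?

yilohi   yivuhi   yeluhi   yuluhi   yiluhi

yeohek ~ yiuhik, dereshi ~ dirishi — Hikai e corresponds to Harana i after a consonant, before a consonant other than r, m, n, p, b, f, v.
dohize ~ duhizi, begifol ~ bigiful — Hikai o corresponds to Harana u after a consonant, before a consonant other than r, m, n, p, b, f, v.
Applying these to Hikai 'yelohi':
  yelohi → yilohi   (e→i after a consonant, before a consonant other than r, m, n, p, b, f, v)
  yilohi → yiluhi   (o→u after a consonant, before a consonant other than r, m, n, p, b, f, v)
So the Harana cognate is 'yiluhi'.

yiluhi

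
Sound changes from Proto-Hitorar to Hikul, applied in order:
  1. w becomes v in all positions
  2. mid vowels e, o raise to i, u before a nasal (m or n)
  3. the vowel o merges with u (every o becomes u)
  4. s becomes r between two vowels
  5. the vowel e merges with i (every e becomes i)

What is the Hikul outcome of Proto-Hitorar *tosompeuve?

Hikul: start from *tosompeuve.
  rule 1: no change — tosompeuve
  rule 2 (pre-nasal raising): tosompeuve → tosumpeuve
  rule 3 (vowel merger): tosumpeuve → tusumpeuve
  rule 4 (rhotacism): tusumpeuve → turumpeuve
  rule 5 (vowel merger): turumpeuve → turumpiuvi
  ⇒ Hikul turumpiuvi

turumpiuvi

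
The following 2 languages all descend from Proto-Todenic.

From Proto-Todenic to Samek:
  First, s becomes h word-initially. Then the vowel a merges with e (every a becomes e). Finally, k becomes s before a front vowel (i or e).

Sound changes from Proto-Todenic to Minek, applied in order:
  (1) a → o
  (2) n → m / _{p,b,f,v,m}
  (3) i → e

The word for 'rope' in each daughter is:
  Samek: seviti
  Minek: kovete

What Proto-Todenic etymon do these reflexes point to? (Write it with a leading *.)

*kaviti

Position 2: Samek has e, Minek has o. Taking the neighbouring segments as reconstructed: Samek e could go back to *a or *e; Minek o could go back to *a or *o — the one source consistent with every daughter is *a.
Position 4: Samek has i, Minek has e. Samek preserves i here (none of its changes turn any other segment into i), so the proto-segment is *i.
Position 6: Samek has i, Minek has e. Samek preserves i here (none of its changes turn any other segment into i), so the proto-segment is *i.
This points to *kaviti. Verify forward in each daughter:
Samek: *kaviti > keviti > seviti  (by vowel merger, palatalisation)
Minek: *kaviti > koviti > kovete  (by vowel merger, vowel merger)
Only *kaviti yields all of Samek seviti, Minek kovete.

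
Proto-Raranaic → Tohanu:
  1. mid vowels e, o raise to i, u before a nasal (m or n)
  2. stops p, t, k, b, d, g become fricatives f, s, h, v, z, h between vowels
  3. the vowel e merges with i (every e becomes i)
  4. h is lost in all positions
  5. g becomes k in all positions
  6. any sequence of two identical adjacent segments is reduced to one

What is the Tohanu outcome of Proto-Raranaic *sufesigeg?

Tohanu: *sufesigeg > sufesiheg > sufisihig > sufisiig > sufisiik > sufisik  (by intervocalic lenition, vowel merger, h-loss, unconditioned shift, degemination)

sufisik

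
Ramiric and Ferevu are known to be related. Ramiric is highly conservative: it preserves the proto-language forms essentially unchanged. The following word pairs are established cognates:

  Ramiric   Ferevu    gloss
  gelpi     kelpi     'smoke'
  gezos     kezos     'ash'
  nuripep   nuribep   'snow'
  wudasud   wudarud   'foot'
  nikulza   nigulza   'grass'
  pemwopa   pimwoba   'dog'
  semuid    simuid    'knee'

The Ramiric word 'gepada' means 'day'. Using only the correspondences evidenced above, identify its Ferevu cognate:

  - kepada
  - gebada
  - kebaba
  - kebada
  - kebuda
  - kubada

gelpi ~ kelpi, gezos ~ kezos — Ramiric g corresponds to Ferevu k word-initially before a front vowel.
pemwopa ~ pimwoba — Ramiric p corresponds to Ferevu b between vowels (before a back vowel).
Applying these to Ramiric 'gepada':
  gepada → kepada   (g→k word-initially before a front vowel)
  kepada → kebada   (p→b between vowels (before a back vowel))
So the Ferevu cognate is 'kebada'.

kebada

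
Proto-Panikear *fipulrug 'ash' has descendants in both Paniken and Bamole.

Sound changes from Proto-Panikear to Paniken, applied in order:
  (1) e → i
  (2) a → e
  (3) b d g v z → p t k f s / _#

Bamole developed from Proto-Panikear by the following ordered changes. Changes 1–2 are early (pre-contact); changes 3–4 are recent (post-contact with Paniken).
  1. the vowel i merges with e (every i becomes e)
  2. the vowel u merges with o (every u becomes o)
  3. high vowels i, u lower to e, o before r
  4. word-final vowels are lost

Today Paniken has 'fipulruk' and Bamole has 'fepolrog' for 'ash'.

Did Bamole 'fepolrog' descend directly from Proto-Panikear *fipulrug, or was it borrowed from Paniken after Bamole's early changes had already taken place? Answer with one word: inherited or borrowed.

If inherited, *fipulrug would pass through all of Bamole's changes:
Bamole: start from *fipulrug.
  rule 1 (vowel merger): fipulrug → fepulrug
  rule 2 (vowel merger): fepulrug → fepolrog
  rule 3: no change — fepolrog
  rule 4: no change — fepolrog
  ⇒ Bamole fepolrog
If borrowed from Paniken 'fipulruk' after the early changes, it would undergo only the recent ones:
  rule 3 (pre-rhotic lowering): no change (fipulruk)
  rule 4 (apocope): no change (fipulruk)
  ⇒ as a loan: fipulruk
Bamole 'fepolrog' matches the inherited outcome exactly, so it is an inherited cognate, not a loan.

inherited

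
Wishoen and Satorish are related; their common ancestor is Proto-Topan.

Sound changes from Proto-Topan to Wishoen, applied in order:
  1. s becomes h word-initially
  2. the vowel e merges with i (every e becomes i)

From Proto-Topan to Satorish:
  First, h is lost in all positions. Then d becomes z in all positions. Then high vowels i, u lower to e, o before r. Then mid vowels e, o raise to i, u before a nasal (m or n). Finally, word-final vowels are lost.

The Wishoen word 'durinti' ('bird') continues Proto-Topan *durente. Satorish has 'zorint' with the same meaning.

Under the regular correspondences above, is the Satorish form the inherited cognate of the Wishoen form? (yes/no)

yes

Derive the expected Satorish reflex of *durente:
Satorish: *durente
  durente (rule 1 does not apply)
  durente → zurente   [unconditioned shift]
  zurente → zorente   [pre-rhotic lowering]
  zorente → zorinte   [pre-nasal raising]
  zorinte → zorint   [apocope]
  giving Satorish zorint.
Satorish 'zorint' matches the regular reflex exactly, so the pair is cognate.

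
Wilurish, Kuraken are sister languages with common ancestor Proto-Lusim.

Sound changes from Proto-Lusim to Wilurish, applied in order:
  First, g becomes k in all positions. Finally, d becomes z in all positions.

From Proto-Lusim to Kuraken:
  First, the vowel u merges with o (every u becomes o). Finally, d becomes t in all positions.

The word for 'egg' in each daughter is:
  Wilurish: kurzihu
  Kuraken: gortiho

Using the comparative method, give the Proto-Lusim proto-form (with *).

*gurdihu

Position 2: Wilurish has u, Kuraken has o. Wilurish preserves u here (none of its changes turn any other segment into u), so the proto-segment is *u.
Position 4: Wilurish has z, Kuraken has t. Taking the neighbouring segments as reconstructed: Wilurish z could go back to *d or *z; Kuraken t could go back to *t or *d — the one source consistent with every daughter is *d.
Position 7: Wilurish has u, Kuraken has o. Wilurish preserves u here (none of its changes turn any other segment into u), so the proto-segment is *u.
Continuing position by position gives *gurdihu; check it forward:
Wilurish: start from *gurdihu.
  rule 1 (unconditioned shift): gurdihu → kurdihu
  rule 2 (unconditioned shift): kurdihu → kurzihu
  ⇒ Wilurish kurzihu
Kuraken: start from *gurdihu.
  rule 1 (vowel merger): gurdihu → gordiho
  rule 2 (unconditioned shift): gordiho → gortiho
  ⇒ Kuraken gortiho
Only *gurdihu yields all of Wilurish kurzihu, Kuraken gortiho.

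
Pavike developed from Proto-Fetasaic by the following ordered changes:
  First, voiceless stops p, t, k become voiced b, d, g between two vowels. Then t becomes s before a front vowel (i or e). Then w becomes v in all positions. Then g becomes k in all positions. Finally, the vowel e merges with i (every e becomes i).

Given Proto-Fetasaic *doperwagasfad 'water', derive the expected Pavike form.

dobirvakasfad

Pavike: start from *doperwagasfad.
  rule 1 (intervocalic voicing): doperwagasfad → doberwagasfad
  rule 2: no change — doberwagasfad
  rule 3 (unconditioned shift): doberwagasfad → dobervagasfad
  rule 4 (unconditioned shift): dobervagasfad → dobervakasfad
  rule 5 (vowel merger): dobervakasfad → dobirvakasfad
  ⇒ Pavike dobirvakasfad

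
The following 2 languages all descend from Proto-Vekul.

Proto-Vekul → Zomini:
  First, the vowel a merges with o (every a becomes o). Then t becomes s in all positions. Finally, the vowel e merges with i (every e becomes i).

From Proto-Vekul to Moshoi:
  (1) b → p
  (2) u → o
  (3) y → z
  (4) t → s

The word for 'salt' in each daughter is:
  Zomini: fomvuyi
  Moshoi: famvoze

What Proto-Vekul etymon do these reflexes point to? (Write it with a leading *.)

*famvuye

Position 2: Zomini has o, Moshoi has a. Moshoi preserves a here (none of its changes turn any other segment into a), so the proto-segment is *a.
Position 7: Zomini has i, Moshoi has e. Moshoi preserves e here (none of its changes turn any other segment into e), so the proto-segment is *e.
Continuing position by position gives *famvuye; check it forward:
Zomini: start from *famvuye.
  rule 1 (vowel merger): famvuye → fomvuye
  rule 2: no change — fomvuye
  rule 3 (vowel merger): fomvuye → fomvuyi
  ⇒ Zomini fomvuyi
Moshoi: *famvuye
  famvuye (rule 1 does not apply)
  famvuye → famvoye   [vowel merger]
  famvoye → famvoze   [unconditioned shift]
  famvoze (rule 4 does not apply)
  giving Moshoi famvoze.
Only *famvuye yields all of Zomini fomvuyi, Moshoi famvoze.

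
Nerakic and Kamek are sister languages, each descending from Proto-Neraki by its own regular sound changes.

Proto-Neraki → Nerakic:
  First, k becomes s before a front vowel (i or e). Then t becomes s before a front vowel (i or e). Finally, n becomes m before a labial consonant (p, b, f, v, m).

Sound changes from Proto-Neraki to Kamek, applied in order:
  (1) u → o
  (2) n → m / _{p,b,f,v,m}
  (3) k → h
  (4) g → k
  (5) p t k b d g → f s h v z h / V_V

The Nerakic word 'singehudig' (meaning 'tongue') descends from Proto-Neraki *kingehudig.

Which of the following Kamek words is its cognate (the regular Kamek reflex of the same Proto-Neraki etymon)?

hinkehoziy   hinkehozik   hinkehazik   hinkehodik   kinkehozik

Kamek: *kingehudig > kingehodig > hingehodig > hinkehodik > hinkehozik  (by vowel merger, unconditioned shift, unconditioned shift, intervocalic lenition)
Among the options, 'hinkehozik' alone shows every Kamek change applied in order.

hinkehozik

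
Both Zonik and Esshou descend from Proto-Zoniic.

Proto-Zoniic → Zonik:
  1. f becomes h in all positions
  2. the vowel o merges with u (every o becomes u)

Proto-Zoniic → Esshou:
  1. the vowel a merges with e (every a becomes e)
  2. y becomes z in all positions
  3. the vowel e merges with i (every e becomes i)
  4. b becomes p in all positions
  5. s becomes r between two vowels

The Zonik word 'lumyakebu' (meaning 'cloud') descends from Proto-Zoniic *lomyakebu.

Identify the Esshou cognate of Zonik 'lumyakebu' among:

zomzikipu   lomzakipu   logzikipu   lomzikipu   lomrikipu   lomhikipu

Esshou: *lomyakebu
  lomyakebu → lomyekebu   [vowel merger]
  lomyekebu → lomzekebu   [unconditioned shift]
  lomzekebu → lomzikibu   [vowel merger]
  lomzikibu → lomzikipu   [unconditioned shift]
  lomzikipu (rule 5 does not apply)
  giving Esshou lomzikipu.

lomzikipu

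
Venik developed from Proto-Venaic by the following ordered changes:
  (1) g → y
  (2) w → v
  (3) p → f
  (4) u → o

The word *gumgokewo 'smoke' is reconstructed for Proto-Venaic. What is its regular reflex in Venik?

Venik: *gumgokewo > yumyokewo > yumyokevo > yomyokevo  (by unconditioned shift, unconditioned shift, vowel merger)

yomyokevo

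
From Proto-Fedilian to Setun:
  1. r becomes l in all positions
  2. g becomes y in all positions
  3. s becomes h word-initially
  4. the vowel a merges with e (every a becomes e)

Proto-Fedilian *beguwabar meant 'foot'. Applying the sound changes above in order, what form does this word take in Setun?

Setun: *beguwabar > beguwabal > beyuwabal > beyuwebel  (by unconditioned shift, unconditioned shift, vowel merger)

beyuwebel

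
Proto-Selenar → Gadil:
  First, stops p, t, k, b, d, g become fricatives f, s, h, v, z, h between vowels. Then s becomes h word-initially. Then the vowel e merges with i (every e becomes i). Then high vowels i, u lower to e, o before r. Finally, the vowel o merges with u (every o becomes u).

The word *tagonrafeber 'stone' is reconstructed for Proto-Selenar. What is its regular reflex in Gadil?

Gadil: *tagonrafeber > tahonrafever > tahonrafivir > tahonrafiver > tahunrafiver  (by intervocalic lenition, vowel merger, pre-rhotic lowering, vowel merger)

tahunrafiver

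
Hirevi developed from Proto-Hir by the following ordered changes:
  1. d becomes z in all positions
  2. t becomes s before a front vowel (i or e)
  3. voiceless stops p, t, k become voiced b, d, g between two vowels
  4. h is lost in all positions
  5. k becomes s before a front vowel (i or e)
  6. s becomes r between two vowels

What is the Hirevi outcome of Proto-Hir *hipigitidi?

ibigirizi

Hirevi: *hipigitidi > hipigitizi > hipigisizi > hibigisizi > ibigisizi > ibigirizi  (by unconditioned shift, palatalisation, intervocalic voicing, h-loss, rhotacism)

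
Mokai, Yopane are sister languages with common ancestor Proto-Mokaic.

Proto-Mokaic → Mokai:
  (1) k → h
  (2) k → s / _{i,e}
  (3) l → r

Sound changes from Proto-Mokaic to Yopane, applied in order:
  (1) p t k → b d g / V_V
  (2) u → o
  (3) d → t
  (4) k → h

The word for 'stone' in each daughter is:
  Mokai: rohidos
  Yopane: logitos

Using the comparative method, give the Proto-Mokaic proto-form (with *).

*lokidos

Position 5: Mokai has d, Yopane has t. Mokai preserves d here (none of its changes turn any other segment into d), so the proto-segment is *d.
Position 3: Mokai has h, Yopane has g. Taking the neighbouring segments as reconstructed: Mokai h could go back to *k or *h; Yopane g could go back to *k or *g — the one source consistent with every daughter is *k.
Continuing position by position gives *lokidos; check it forward:
Mokai: *lokidos
  lokidos → lohidos   [unconditioned shift]
  lohidos (rule 2 does not apply)
  lohidos → rohidos   [unconditioned shift]
  giving Mokai rohidos.
Yopane: start from *lokidos.
  rule 1 (intervocalic voicing): lokidos → logidos
  rule 2: no change — logidos
  rule 3 (unconditioned shift): logidos → logitos
  rule 4: no change — logitos
  ⇒ Yopane logitos
No other proto-form is consistent with every reflex, so the reconstruction is *lokidos.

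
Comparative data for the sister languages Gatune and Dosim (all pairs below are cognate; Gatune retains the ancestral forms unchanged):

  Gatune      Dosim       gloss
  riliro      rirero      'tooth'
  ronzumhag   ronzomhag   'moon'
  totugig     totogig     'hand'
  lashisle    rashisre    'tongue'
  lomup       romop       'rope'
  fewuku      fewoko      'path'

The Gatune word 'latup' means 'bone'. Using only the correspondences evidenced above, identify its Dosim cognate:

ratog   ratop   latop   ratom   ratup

lashisle ~ rashisre — Gatune l corresponds to Dosim r word-initially before a back vowel.
lomup ~ romop — Gatune u corresponds to Dosim o after a consonant, before a labial obstruent.
Applying these to Gatune 'latup':
  latup → ratup   (l→r word-initially before a back vowel)
  ratup → ratop   (u→o after a consonant, before a labial obstruent)
So the Dosim cognate is 'ratop'.

ratop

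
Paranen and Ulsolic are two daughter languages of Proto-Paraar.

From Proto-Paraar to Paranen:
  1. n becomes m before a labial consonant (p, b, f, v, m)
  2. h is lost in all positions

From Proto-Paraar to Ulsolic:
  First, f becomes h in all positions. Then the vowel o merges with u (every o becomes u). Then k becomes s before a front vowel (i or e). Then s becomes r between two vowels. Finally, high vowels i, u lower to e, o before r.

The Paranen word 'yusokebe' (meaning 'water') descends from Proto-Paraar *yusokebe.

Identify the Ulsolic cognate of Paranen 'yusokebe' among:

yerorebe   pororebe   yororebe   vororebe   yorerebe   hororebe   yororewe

yororebe

Ulsolic: *yusokebe > yusukebe > yususebe > yururebe > yororebe  (by vowel merger, palatalisation, rhotacism, pre-rhotic lowering)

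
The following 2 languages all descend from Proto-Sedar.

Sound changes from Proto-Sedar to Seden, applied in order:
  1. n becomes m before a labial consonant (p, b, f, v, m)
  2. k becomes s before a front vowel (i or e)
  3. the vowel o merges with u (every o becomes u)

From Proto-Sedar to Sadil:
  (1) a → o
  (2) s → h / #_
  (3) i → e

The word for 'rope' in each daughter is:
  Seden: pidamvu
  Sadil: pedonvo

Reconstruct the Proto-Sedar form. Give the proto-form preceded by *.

*pidanvo

Position 7: Seden has u, Sadil has o. Taking the neighbouring segments as reconstructed: Seden u could go back to *o or *u; Sadil o could go back to *a or *o — the one source consistent with every daughter is *o.
Position 4: Seden has a, Sadil has o. Seden preserves a here (none of its changes turn any other segment into a), so the proto-segment is *a.
Position 5: Seden has m, Sadil has n. Sadil preserves n here (none of its changes turn any other segment into n), so the proto-segment is *n.
Verify the candidate proto-form against each daughter:
Seden: *pidanvo
  pidanvo → pidamvo   [nasal place assimilation]
  pidamvo (rule 2 does not apply)
  pidamvo → pidamvu   [vowel merger]
  giving Seden pidamvu.
Sadil: start from *pidanvo.
  rule 1 (vowel merger): pidanvo → pidonvo
  rule 2: no change — pidonvo
  rule 3 (vowel merger): pidonvo → pedonvo
  ⇒ Sadil pedonvo
No other proto-form is consistent with every reflex, so the reconstruction is *pidanvo.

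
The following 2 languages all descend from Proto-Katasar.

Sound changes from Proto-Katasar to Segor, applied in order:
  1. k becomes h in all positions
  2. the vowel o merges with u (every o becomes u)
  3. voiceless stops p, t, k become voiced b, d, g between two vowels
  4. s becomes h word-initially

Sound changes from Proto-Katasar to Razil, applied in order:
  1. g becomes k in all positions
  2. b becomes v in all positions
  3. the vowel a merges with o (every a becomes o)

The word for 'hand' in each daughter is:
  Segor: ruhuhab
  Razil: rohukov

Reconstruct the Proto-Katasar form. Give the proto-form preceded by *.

*rohukab

Position 6: Segor has a, Razil has o. Segor preserves a here (none of its changes turn any other segment into a), so the proto-segment is *a.
Position 5: Segor has h, Razil has k. Taking the neighbouring segments as reconstructed: Segor h could go back to *k or *h; Razil k could go back to *k or *g — the one source consistent with every daughter is *k.
Verify the candidate proto-form against each daughter:
Segor: *rohukab
  rohukab → rohuhab   [unconditioned shift]
  rohuhab → ruhuhab   [vowel merger]
  ruhuhab (rule 3 does not apply)
  ruhuhab (rule 4 does not apply)
  giving Segor ruhuhab.
Razil: *rohukab > rohukav > rohukov  (by unconditioned shift, vowel merger)
*rohukab is the unique common source.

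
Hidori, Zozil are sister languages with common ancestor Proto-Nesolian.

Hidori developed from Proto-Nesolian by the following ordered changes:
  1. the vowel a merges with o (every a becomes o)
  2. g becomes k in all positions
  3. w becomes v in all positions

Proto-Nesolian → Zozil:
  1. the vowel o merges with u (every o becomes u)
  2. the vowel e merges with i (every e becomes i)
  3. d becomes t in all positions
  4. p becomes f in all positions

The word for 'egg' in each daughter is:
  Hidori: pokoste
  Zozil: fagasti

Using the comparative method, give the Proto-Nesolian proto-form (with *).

Position 7: Hidori has e, Zozil has i. Hidori preserves e here (none of its changes turn any other segment into e), so the proto-segment is *e.
Position 1: Hidori has p, Zozil has f. Hidori preserves p here (none of its changes turn any other segment into p), so the proto-segment is *p.
This points to *pagaste. Verify forward in each daughter:
Hidori: *pagaste
  pagaste → pogoste   [vowel merger]
  pogoste → pokoste   [unconditioned shift]
  pokoste (rule 3 does not apply)
  giving Hidori pokoste.
Zozil: *pagaste > pagasti > fagasti  (by vowel merger, unconditioned shift)
No other proto-form is consistent with every reflex, so the reconstruction is *pagaste.

*pagaste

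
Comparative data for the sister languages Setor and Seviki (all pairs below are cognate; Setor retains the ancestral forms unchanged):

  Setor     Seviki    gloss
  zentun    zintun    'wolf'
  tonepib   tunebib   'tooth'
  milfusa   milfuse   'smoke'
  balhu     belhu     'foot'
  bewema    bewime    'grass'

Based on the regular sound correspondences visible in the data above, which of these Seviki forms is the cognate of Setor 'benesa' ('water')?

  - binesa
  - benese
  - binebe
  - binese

zentun ~ zintun — Setor e corresponds to Seviki i after a consonant, before a nasal.
milfusa ~ milfuse, bewema ~ bewime — Setor a corresponds to Seviki e word-finally.
Applying these to Setor 'benesa':
  benesa → binesa   (e→i after a consonant, before a nasal)
  binesa → binese   (a→e word-finally)
So the Seviki cognate is 'binese'.

binese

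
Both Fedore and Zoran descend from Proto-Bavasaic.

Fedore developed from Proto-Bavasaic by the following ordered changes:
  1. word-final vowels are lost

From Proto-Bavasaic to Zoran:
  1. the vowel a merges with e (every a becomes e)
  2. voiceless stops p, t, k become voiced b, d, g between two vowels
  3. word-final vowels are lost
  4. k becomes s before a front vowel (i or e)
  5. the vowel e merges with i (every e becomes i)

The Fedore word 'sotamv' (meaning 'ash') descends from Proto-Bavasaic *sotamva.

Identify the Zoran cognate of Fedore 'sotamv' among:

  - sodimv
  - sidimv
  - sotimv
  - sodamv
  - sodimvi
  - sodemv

Zoran: *sotamva > sotemve > sodemve > sodemv > sodimv  (by vowel merger, intervocalic voicing, apocope, vowel merger)
Among the options, 'sodimv' alone shows every Zoran change applied in order.

sodimv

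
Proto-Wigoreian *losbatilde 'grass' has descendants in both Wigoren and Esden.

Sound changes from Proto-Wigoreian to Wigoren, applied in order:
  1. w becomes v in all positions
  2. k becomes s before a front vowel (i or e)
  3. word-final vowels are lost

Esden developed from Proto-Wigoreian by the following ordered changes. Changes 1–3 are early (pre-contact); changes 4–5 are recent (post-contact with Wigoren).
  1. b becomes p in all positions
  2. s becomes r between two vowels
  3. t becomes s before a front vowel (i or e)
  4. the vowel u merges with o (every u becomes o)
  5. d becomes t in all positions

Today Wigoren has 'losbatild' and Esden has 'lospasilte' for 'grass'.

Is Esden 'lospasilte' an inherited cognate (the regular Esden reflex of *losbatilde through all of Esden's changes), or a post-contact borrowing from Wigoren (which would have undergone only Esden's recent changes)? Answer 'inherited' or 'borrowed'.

If inherited, *losbatilde would pass through all of Esden's changes:
Esden: *losbatilde > lospatilde > lospasilde > lospasilte  (by unconditioned shift, palatalisation, unconditioned shift)
If borrowed from Wigoren 'losbatild' after the early changes, it would undergo only the recent ones:
  rule 4 (vowel merger): no change (losbatild)
  rule 5 (unconditioned shift): losbatild → losbatilt
  ⇒ as a loan: losbatilt
Esden 'lospasilte' matches the inherited outcome exactly, so it is an inherited cognate, not a loan.

inherited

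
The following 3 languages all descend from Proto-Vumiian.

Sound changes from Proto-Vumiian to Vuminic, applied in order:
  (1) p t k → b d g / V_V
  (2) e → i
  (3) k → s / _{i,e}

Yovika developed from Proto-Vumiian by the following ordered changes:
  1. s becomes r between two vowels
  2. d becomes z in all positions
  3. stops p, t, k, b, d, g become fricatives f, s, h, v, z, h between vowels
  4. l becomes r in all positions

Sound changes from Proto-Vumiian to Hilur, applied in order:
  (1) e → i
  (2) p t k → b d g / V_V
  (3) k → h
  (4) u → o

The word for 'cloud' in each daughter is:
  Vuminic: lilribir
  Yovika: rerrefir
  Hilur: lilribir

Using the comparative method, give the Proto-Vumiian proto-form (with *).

Position 2: Vuminic has i, Yovika has e, Hilur has i. Yovika preserves e here (none of its changes turn any other segment into e), so the proto-segment is *e.
Position 6: Vuminic has b, Yovika has f, Hilur has b. Taking the neighbouring segments as reconstructed: Vuminic b could go back to *p or *b; Yovika f could go back to *p or *f; Hilur b could go back to *p or *b — the one source consistent with every daughter is *p.
Position 5: Vuminic has i, Yovika has e, Hilur has i. Yovika preserves e here (none of its changes turn any other segment into e), so the proto-segment is *e.
Continuing position by position gives *lelrepir; check it forward:
Vuminic: *lelrepir
  lelrepir → lelrebir   [intervocalic voicing]
  lelrebir → lilribir   [vowel merger]
  lilribir (rule 3 does not apply)
  giving Vuminic lilribir.
Yovika: start from *lelrepir.
  rule 1: no change — lelrepir
  rule 2: no change — lelrepir
  rule 3 (intervocalic lenition): lelrepir → lelrefir
  rule 4 (unconditioned shift): lelrefir → rerrefir
  ⇒ Yovika rerrefir
Hilur: *lelrepir
  lelrepir → lilripir   [vowel merger]
  lilripir → lilribir   [intervocalic voicing]
  lilribir (rule 3 does not apply)
  lilribir (rule 4 does not apply)
  giving Hilur lilribir.
Only *lelrepir yields all of Vuminic lilribir, Yovika rerrefir, Hilur lilribir.

*lelrepir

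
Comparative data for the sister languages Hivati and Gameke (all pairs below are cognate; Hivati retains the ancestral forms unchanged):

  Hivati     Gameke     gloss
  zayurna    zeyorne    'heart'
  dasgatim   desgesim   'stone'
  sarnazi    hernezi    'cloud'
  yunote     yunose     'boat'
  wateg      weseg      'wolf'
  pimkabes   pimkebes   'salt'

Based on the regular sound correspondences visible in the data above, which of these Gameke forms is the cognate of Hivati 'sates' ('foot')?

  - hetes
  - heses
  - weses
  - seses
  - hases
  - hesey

sarnazi ~ hernezi — Hivati s corresponds to Gameke h word-initially before a back vowel.
zayurna ~ zeyorne, dasgatim ~ desgesim — Hivati a corresponds to Gameke e after a consonant, before a consonant other than r, m, n, p, b, f, v.
yunote ~ yunose, wateg ~ weseg — Hivati t corresponds to Gameke s between vowels (before a front vowel).
Applying these to Hivati 'sates':
  sates → hates   (s→h word-initially before a back vowel)
  hates → hetes   (a→e after a consonant, before a consonant other than r, m, n, p, b, f, v)
  hetes → heses   (t→s between vowels (before a front vowel))
So the Gameke cognate is 'heses'.

heses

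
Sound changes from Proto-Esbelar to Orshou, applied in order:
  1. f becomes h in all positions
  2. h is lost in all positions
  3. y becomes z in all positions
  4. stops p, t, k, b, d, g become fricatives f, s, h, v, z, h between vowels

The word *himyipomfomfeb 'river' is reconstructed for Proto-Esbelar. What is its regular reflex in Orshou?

imzifomomeb

Orshou: *himyipomfomfeb > himyipomhomheb > imyipomomeb > imzipomomeb > imzifomomeb  (by unconditioned shift, h-loss, unconditioned shift, intervocalic lenition)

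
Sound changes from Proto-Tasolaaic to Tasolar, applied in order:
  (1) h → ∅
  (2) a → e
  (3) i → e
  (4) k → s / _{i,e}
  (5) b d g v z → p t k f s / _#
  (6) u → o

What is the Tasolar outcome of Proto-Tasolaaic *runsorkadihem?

ronsorsedeem

Tasolar: *runsorkadihem
  runsorkadihem → runsorkadiem   [h-loss]
  runsorkadiem → runsorkediem   [vowel merger]
  runsorkediem → runsorkedeem   [vowel merger]
  runsorkedeem → runsorsedeem   [palatalisation]
  runsorsedeem (rule 5 does not apply)
  runsorsedeem → ronsorsedeem   [vowel merger]
  giving Tasolar ronsorsedeem.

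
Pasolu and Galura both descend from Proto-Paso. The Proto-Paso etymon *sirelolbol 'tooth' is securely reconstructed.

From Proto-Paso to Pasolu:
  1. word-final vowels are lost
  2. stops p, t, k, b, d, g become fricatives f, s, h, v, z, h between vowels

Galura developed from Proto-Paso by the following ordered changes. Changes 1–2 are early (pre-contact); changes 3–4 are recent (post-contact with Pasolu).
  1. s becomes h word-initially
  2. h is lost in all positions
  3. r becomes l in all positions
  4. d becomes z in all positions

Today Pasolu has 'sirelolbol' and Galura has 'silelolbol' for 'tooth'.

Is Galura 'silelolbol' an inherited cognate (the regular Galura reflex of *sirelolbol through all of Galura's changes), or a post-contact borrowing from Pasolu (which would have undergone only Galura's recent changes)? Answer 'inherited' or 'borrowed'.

If inherited, *sirelolbol would pass through all of Galura's changes:
Galura: start from *sirelolbol.
  rule 1 (debuccalisation): sirelolbol → hirelolbol
  rule 2 (h-loss): hirelolbol → irelolbol
  rule 3 (unconditioned shift): irelolbol → ilelolbol
  rule 4: no change — ilelolbol
  ⇒ Galura ilelolbol
If borrowed from Pasolu 'sirelolbol' after the early changes, it would undergo only the recent ones:
  rule 3 (unconditioned shift): sirelolbol → silelolbol
  rule 4 (unconditioned shift): no change (silelolbol)
  ⇒ as a loan: silelolbol
Galura 'silelolbol' matches the loan outcome 'silelolbol', not the inherited 'ilelolbol' — it skipped the early Galura changes, so it was borrowed from Pasolu.

borrowed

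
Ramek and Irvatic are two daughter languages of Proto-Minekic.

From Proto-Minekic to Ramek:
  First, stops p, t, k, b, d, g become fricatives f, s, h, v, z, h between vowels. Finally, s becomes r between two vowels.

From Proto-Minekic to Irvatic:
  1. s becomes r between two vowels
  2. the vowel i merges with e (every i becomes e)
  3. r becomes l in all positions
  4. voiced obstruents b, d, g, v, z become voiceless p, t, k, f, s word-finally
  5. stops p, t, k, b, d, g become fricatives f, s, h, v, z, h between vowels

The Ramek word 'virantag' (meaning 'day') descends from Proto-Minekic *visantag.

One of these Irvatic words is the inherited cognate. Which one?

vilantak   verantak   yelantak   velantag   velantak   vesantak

velantak

Irvatic: *visantag
  visantag → virantag   [rhotacism]
  virantag → verantag   [vowel merger]
  verantag → velantag   [unconditioned shift]
  velantag → velantak   [final devoicing]
  velantak (rule 5 does not apply)
  giving Irvatic velantak.
The other candidates each miss or misapply at least one Irvatic change.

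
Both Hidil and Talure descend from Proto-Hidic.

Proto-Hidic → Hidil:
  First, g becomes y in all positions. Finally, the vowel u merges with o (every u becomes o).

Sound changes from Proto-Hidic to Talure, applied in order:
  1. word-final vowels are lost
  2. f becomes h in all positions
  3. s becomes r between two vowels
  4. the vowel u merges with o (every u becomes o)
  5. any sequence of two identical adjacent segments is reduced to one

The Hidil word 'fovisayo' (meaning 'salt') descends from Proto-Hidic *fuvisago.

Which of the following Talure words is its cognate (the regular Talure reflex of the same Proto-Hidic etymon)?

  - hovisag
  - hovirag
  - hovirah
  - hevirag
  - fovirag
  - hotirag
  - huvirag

hovirag

Talure: start from *fuvisago.
  rule 1 (apocope): fuvisago → fuvisag
  rule 2 (unconditioned shift): fuvisag → huvisag
  rule 3 (rhotacism): huvisag → huvirag
  rule 4 (vowel merger): huvirag → hovirag
  rule 5: no change — hovirag
  ⇒ Talure hovirag
The other candidates each miss or misapply at least one Talure change.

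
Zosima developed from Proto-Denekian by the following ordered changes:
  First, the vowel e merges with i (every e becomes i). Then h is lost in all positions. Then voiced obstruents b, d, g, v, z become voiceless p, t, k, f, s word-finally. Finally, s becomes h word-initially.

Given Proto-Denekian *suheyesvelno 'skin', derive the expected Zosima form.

Zosima: start from *suheyesvelno.
  rule 1 (vowel merger): suheyesvelno → suhiyisvilno
  rule 2 (h-loss): suhiyisvilno → suiyisvilno
  rule 3: no change — suiyisvilno
  rule 4 (debuccalisation): suiyisvilno → huiyisvilno
  ⇒ Zosima huiyisvilno

huiyisvilno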